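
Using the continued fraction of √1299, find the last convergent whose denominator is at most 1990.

62316/1729

√1299 = [36; 24, 72, …] (period length 2).
Convergents:
  p_0/q_0 = 36/1
  p_1/q_1 = 865/24
  p_2/q_2 = 62316/1729
  p_3/q_3 = 1496449/41520
q_2 = 1729 ≤ 1990 < 41520 = q_3, so the answer is 62316/1729.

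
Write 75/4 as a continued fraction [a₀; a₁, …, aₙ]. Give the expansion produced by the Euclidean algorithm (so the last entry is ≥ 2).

75 = 18·4 + 3
4 = 1·3 + 1
3 = 3·1 + 0  (stop)
So 75/4 = [18; 1, 3].

[18; 1, 3]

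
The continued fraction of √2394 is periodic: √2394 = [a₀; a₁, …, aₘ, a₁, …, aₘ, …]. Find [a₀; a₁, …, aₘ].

[48; 1, 12, 1, 96]

a₀ = ⌊√2394⌋ = 48.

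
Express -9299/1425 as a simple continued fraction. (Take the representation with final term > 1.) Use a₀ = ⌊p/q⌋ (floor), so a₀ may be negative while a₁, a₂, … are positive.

-9299 = -7·1425 + 676
1425 = 2·676 + 73
676 = 9·73 + 19
73 = 3·19 + 16
19 = 1·16 + 3
16 = 5·3 + 1
3 = 3·1 + 0  (stop)
So -9299/1425 = [-7; 2, 9, 3, 1, 5, 3].

[-7; 2, 9, 3, 1, 5, 3]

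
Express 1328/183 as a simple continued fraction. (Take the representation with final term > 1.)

1328 = 7×183 + 47
183 = 3×47 + 42
47 = 1×42 + 5
42 = 8×5 + 2
5 = 2×2 + 1
2 = 2×1 + 0  (stop)
So 1328/183 = [7; 3, 1, 8, 2, 2].

[7; 3, 1, 8, 2, 2]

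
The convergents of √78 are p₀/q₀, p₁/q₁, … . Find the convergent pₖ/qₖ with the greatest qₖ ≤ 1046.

5617/636

√78 = [8; 1, 4, 1, 16, …] (period length 4).
Convergents:
  p_0/q_0 = 8/1
  p_1/q_1 = 9/1
  p_2/q_2 = 44/5
  p_3/q_3 = 53/6
  p_4/q_4 = 892/101
  p_5/q_5 = 945/107
  p_6/q_6 = 4672/529
  p_7/q_7 = 5617/636
  p_8/q_8 = 94544/10705
q_7 = 636 ≤ 1046 < 10705 = q_8, so the answer is 5617/636.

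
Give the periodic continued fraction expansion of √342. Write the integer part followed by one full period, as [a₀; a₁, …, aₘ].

[18; 2, 36]

a₀ = ⌊√342⌋ = 18.
With m₀=0, d₀=1 and mₖ₊₁ = dₖaₖ − mₖ, dₖ₊₁ = (n − mₖ₊₁²)/dₖ, aₖ₊₁ = ⌊(a₀+mₖ₊₁)/dₖ₊₁⌋:
  k=1: m=18, d=18, a=2
  k=2: m=18, d=1, a=36
d=1 and a=2a₀=36 at k=2, so the next step gives (m, d) = (18, 18) again — its k=1 value — and the period has length 2.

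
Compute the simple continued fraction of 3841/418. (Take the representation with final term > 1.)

3841 = 9×418 + 79
418 = 5×79 + 23
79 = 3×23 + 10
23 = 2×10 + 3
10 = 3×3 + 1
3 = 3×1 + 0  (stop)
So 3841/418 = [9; 5, 3, 2, 3, 3].

[9; 5, 3, 2, 3, 3]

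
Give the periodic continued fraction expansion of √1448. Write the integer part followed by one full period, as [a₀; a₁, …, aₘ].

a₀ = ⌊√1448⌋ = 38.
With m₀=0, d₀=1 and mₖ₊₁ = dₖaₖ − mₖ, dₖ₊₁ = (n − mₖ₊₁²)/dₖ, aₖ₊₁ = ⌊(a₀+mₖ₊₁)/dₖ₊₁⌋:
  k=1: m=38, d=4, a=19
  k=2: m=38, d=1, a=76
d=1 and a=2a₀=76 at k=2, so the next step gives (m, d) = (38, 4) again — its k=1 value — and the period has length 2.

[38; 19, 76]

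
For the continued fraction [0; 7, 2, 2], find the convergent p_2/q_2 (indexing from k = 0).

2/15

Using pₖ = aₖpₖ₋₁ + pₖ₋₂, qₖ = aₖqₖ₋₁ + qₖ₋₂ (with p₋₁=1, p₋₂=0, q₋₁=0, q₋₂=1):
  k=0: a=0, p=0, q=1
  k=1: a=7, p=1, q=7
  k=2: a=2, p=2, q=15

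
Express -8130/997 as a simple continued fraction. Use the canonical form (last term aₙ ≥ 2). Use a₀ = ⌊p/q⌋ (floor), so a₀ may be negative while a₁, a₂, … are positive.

-8130 = -9×997 + 843
997 = 1×843 + 154
843 = 5×154 + 73
154 = 2×73 + 8
73 = 9×8 + 1
8 = 8×1 + 0  (stop)
So -8130/997 = [-9; 1, 5, 2, 9, 8].

[-9; 1, 5, 2, 9, 8]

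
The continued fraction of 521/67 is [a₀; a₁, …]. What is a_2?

3

521 = 7·67 + 52   →  a_0 = 7
67 = 1·52 + 15   →  a_1 = 1
52 = 3·15 + 7   →  a_2 = 3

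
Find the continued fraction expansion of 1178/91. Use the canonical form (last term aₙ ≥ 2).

[12; 1, 17, 5]

1178 = 12×91 + 86
91 = 1×86 + 5
86 = 17×5 + 1
5 = 5×1 + 0  (stop)
So 1178/91 = [12; 1, 17, 5].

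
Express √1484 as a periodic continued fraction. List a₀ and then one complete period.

[38; 1, 1, 10, 1, 1, 76]

a₀ = ⌊√1484⌋ = 38.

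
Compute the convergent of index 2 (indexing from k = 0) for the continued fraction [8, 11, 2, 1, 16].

186/23

Using pₖ = aₖpₖ₋₁ + pₖ₋₂, qₖ = aₖqₖ₋₁ + qₖ₋₂ (with p₋₁=1, p₋₂=0, q₋₁=0, q₋₂=1):
  k=0: a=8, p=8, q=1
  k=1: a=11, p=89, q=11
  k=2: a=2, p=186, q=23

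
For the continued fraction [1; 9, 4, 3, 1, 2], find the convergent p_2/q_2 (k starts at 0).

Using pₖ = aₖpₖ₋₁ + pₖ₋₂, qₖ = aₖqₖ₋₁ + qₖ₋₂ (with p₋₁=1, p₋₂=0, q₋₁=0, q₋₂=1):
  k=0: a=1, p=1, q=1
  k=1: a=9, p=10, q=9
  k=2: a=4, p=41, q=37

41/37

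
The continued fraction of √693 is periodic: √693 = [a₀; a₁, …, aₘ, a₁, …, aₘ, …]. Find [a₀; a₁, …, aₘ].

[26; 3, 12, 1, 4, 1, 12, 3, 52]

a₀ = ⌊√693⌋ = 26.
With m₀=0, d₀=1 and mₖ₊₁ = dₖaₖ − mₖ, dₖ₊₁ = (n − mₖ₊₁²)/dₖ, aₖ₊₁ = ⌊(a₀+mₖ₊₁)/dₖ₊₁⌋:
  k=1: m=26, d=17, a=3
  k=2: m=25, d=4, a=12
  k=3: m=23, d=41, a=1
  k=4: m=18, d=9, a=4
  k=5: m=18, d=41, a=1
  k=6: m=23, d=4, a=12
  k=7: m=25, d=17, a=3
  k=8: m=26, d=1, a=52
d=1 and a=2a₀=52 at k=8, so the next step gives (m, d) = (26, 17) again — its k=1 value — and the period has length 8.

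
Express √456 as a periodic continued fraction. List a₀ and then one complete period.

a₀ = ⌊√456⌋ = 21.
With m₀=0, d₀=1 and mₖ₊₁ = dₖaₖ − mₖ, dₖ₊₁ = (n − mₖ₊₁²)/dₖ, aₖ₊₁ = ⌊(a₀+mₖ₊₁)/dₖ₊₁⌋:
  k=1: m=21, d=15, a=2
  k=2: m=9, d=25, a=1
  k=3: m=16, d=8, a=4
  k=4: m=16, d=25, a=1
  k=5: m=9, d=15, a=2
  k=6: m=21, d=1, a=42
d=1 and a=2a₀=42 at k=6, so the next step gives (m, d) = (21, 15) again — its k=1 value — and the period has length 6.

[21; 2, 1, 4, 1, 2, 42]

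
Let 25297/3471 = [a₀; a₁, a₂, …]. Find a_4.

25297 = 7·3471 + 1000   →  a_0 = 7
3471 = 3·1000 + 471   →  a_1 = 3
1000 = 2·471 + 58   →  a_2 = 2
471 = 8·58 + 7   →  a_3 = 8
58 = 8·7 + 2   →  a_4 = 8

8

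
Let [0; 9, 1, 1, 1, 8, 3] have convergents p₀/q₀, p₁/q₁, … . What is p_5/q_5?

Using pₖ = aₖpₖ₋₁ + pₖ₋₂, qₖ = aₖqₖ₋₁ + qₖ₋₂ (with p₋₁=1, p₋₂=0, q₋₁=0, q₋₂=1):
  k=0: a=0, p=0, q=1
  k=1: a=9, p=1, q=9
  k=2: a=1, p=1, q=10
  k=3: a=1, p=2, q=19
  k=4: a=1, p=3, q=29
  k=5: a=8, p=26, q=251

26/251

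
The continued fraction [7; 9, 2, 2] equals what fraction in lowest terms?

334/47

Using pₖ = aₖpₖ₋₁ + pₖ₋₂ and qₖ = aₖqₖ₋₁ + qₖ₋₂:
  k=0: a=7, p=7, q=1
  k=1: a=9, p=64, q=9
  k=2: a=2, p=135, q=19
  k=3: a=2, p=334, q=47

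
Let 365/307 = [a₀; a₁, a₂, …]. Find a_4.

2

365 = 1·307 + 58   →  a_0 = 1
307 = 5·58 + 17   →  a_1 = 5
58 = 3·17 + 7   →  a_2 = 3
17 = 2·7 + 3   →  a_3 = 2
7 = 2·3 + 1   →  a_4 = 2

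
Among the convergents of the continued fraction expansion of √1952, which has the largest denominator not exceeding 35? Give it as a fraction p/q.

486/11

√1952 = [44; 5, 1, 1, 21, 1, 1, 5, 88, …] (period length 8).
Convergents:
  p_0/q_0 = 44/1
  p_1/q_1 = 221/5
  p_2/q_2 = 265/6
  p_3/q_3 = 486/11
  p_4/q_4 = 10471/237
q_3 = 11 ≤ 35 < 237 = q_4, so the answer is 486/11.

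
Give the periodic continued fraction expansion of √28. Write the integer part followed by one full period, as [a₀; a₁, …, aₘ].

a₀ = ⌊√28⌋ = 5.
With m₀=0, d₀=1 and mₖ₊₁ = dₖaₖ − mₖ, dₖ₊₁ = (n − mₖ₊₁²)/dₖ, aₖ₊₁ = ⌊(a₀+mₖ₊₁)/dₖ₊₁⌋:
  k=1: m=5, d=3, a=3
  k=2: m=4, d=4, a=2
  k=3: m=4, d=3, a=3
  k=4: m=5, d=1, a=10
d=1 and a=2a₀=10 at k=4, so the next step gives (m, d) = (5, 3) again — its k=1 value — and the period has length 4.

[5; 3, 2, 3, 10]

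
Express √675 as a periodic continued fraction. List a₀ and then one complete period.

[25; 1, 50]

a₀ = ⌊√675⌋ = 25.
With m₀=0, d₀=1 and mₖ₊₁ = dₖaₖ − mₖ, dₖ₊₁ = (n − mₖ₊₁²)/dₖ, aₖ₊₁ = ⌊(a₀+mₖ₊₁)/dₖ₊₁⌋:
  k=1: m=25, d=50, a=1
  k=2: m=25, d=1, a=50
d=1 and a=2a₀=50 at k=2, so the next step gives (m, d) = (25, 50) again — its k=1 value — and the period has length 2.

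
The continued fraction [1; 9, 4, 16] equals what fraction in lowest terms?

666/601

Fold from the inside: start with 16/1.
  4 + 1/16 = 65/16
  9 + 16/65 = 601/65
  1 + 65/601 = 666/601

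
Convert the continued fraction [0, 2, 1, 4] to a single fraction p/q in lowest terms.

5/14

Using pₖ = aₖpₖ₋₁ + pₖ₋₂ and qₖ = aₖqₖ₋₁ + qₖ₋₂:
  k=0: a=0, p=0, q=1
  k=1: a=2, p=1, q=2
  k=2: a=1, p=1, q=3
  k=3: a=4, p=5, q=14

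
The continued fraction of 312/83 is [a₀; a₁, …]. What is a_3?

6

312 = 3·83 + 63   →  a_0 = 3
83 = 1·63 + 20   →  a_1 = 1
63 = 3·20 + 3   →  a_2 = 3
20 = 6·3 + 2   →  a_3 = 6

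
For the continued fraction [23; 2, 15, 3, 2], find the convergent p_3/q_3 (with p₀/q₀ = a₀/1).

Using pₖ = aₖpₖ₋₁ + pₖ₋₂, qₖ = aₖqₖ₋₁ + qₖ₋₂ (with p₋₁=1, p₋₂=0, q₋₁=0, q₋₂=1):
  k=0: a=23, p=23, q=1
  k=1: a=2, p=47, q=2
  k=2: a=15, p=728, q=31
  k=3: a=3, p=2231, q=95

2231/95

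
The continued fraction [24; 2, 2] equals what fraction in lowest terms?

Fold from the inside: start with 2/1.
  2 + 1/2 = 5/2
  24 + 2/5 = 122/5

122/5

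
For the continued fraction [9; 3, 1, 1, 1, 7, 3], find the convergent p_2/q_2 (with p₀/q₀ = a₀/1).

37/4

Using pₖ = aₖpₖ₋₁ + pₖ₋₂, qₖ = aₖqₖ₋₁ + qₖ₋₂ (with p₋₁=1, p₋₂=0, q₋₁=0, q₋₂=1):
  k=0: a=9, p=9, q=1
  k=1: a=3, p=28, q=3
  k=2: a=1, p=37, q=4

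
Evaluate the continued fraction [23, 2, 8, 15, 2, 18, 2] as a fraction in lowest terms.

473195/20161

Using pₖ = aₖpₖ₋₁ + pₖ₋₂ and qₖ = aₖqₖ₋₁ + qₖ₋₂:
  k=0: a=23, p=23, q=1
  k=1: a=2, p=47, q=2
  k=2: a=8, p=399, q=17
  k=3: a=15, p=6032, q=257
  k=4: a=2, p=12463, q=531
  k=5: a=18, p=230366, q=9815
  k=6: a=2, p=473195, q=20161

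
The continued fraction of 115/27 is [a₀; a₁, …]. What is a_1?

115 = 4·27 + 7   →  a_0 = 4
27 = 3·7 + 6   →  a_1 = 3

3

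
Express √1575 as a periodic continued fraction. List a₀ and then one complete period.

a₀ = ⌊√1575⌋ = 39.
With m₀=0, d₀=1 and mₖ₊₁ = dₖaₖ − mₖ, dₖ₊₁ = (n − mₖ₊₁²)/dₖ, aₖ₊₁ = ⌊(a₀+mₖ₊₁)/dₖ₊₁⌋:
  k=1: m=39, d=54, a=1
  k=2: m=15, d=25, a=2
  k=3: m=35, d=14, a=5
  k=4: m=35, d=25, a=2
  k=5: m=15, d=54, a=1
  k=6: m=39, d=1, a=78
d=1 and a=2a₀=78 at k=6, so the next step gives (m, d) = (39, 54) again — its k=1 value — and the period has length 6.

[39; 1, 2, 5, 2, 1, 78]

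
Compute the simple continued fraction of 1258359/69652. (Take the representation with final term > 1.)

[18; 15, 15, 17, 18]

1258359 = 18*69652 + 4623
69652 = 15*4623 + 307
4623 = 15*307 + 18
307 = 17*18 + 1
18 = 18*1 + 0  (stop)
So 1258359/69652 = [18; 15, 15, 17, 18].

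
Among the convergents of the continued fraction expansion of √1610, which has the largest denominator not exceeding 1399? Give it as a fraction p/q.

25720/641

√1610 = [40; 8, 80, …] (period length 2).
Convergents:
  p_0/q_0 = 40/1
  p_1/q_1 = 321/8
  p_2/q_2 = 25720/641
  p_3/q_3 = 206081/5136
q_2 = 641 ≤ 1399 < 5136 = q_3, so the answer is 25720/641.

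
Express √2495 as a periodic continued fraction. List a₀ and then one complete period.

a₀ = ⌊√2495⌋ = 49.
With m₀=0, d₀=1 and mₖ₊₁ = dₖaₖ − mₖ, dₖ₊₁ = (n − mₖ₊₁²)/dₖ, aₖ₊₁ = ⌊(a₀+mₖ₊₁)/dₖ₊₁⌋:
  k=1: m=49, d=94, a=1
  k=2: m=45, d=5, a=18
  k=3: m=45, d=94, a=1
  k=4: m=49, d=1, a=98
d=1 and a=2a₀=98 at k=4, so the next step gives (m, d) = (49, 94) again — its k=1 value — and the period has length 4.

[49; 1, 18, 1, 98]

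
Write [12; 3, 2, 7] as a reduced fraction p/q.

Using pₖ = aₖpₖ₋₁ + pₖ₋₂ and qₖ = aₖqₖ₋₁ + qₖ₋₂:
  k=0: a=12, p=12, q=1
  k=1: a=3, p=37, q=3
  k=2: a=2, p=86, q=7
  k=3: a=7, p=639, q=52

639/52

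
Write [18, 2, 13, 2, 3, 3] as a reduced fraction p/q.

Fold from the inside: start with 3/1.
  3 + 1/3 = 10/3
  2 + 3/10 = 23/10
  13 + 10/23 = 309/23
  2 + 23/309 = 641/309
  18 + 309/641 = 11847/641

11847/641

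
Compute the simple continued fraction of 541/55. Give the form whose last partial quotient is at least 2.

541 = 9*55 + 46
55 = 1*46 + 9
46 = 5*9 + 1
9 = 9*1 + 0  (stop)
So 541/55 = [9; 1, 5, 9].

[9; 1, 5, 9]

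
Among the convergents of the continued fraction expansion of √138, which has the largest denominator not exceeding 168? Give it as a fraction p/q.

1116/95

√138 = [11; 1, 2, 1, 22, …] (period length 4).
Convergents:
  p_0/q_0 = 11/1
  p_1/q_1 = 12/1
  p_2/q_2 = 35/3
  p_3/q_3 = 47/4
  p_4/q_4 = 1069/91
  p_5/q_5 = 1116/95
  p_6/q_6 = 3301/281
q_5 = 95 ≤ 168 < 281 = q_6, so the answer is 1116/95.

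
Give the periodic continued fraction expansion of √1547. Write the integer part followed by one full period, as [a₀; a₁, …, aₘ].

[39; 3, 78]

a₀ = ⌊√1547⌋ = 39.
With m₀=0, d₀=1 and mₖ₊₁ = dₖaₖ − mₖ, dₖ₊₁ = (n − mₖ₊₁²)/dₖ, aₖ₊₁ = ⌊(a₀+mₖ₊₁)/dₖ₊₁⌋:
  k=1: m=39, d=26, a=3
  k=2: m=39, d=1, a=78
d=1 and a=2a₀=78 at k=2, so the next step gives (m, d) = (39, 26) again — its k=1 value — and the period has length 2.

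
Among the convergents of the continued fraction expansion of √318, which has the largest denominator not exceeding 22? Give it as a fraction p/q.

107/6

√318 = [17; 1, 4, 1, 34, …] (period length 4).
Convergents:
  p_0/q_0 = 17/1
  p_1/q_1 = 18/1
  p_2/q_2 = 89/5
  p_3/q_3 = 107/6
  p_4/q_4 = 3727/209
q_3 = 6 ≤ 22 < 209 = q_4, so the answer is 107/6.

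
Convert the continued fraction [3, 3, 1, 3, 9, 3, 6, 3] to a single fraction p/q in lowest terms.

28171/8625

Fold from the inside: start with 3/1.
  6 + 1/3 = 19/3
  3 + 3/19 = 60/19
  9 + 19/60 = 559/60
  3 + 60/559 = 1737/559
  1 + 559/1737 = 2296/1737
  3 + 1737/2296 = 8625/2296
  3 + 2296/8625 = 28171/8625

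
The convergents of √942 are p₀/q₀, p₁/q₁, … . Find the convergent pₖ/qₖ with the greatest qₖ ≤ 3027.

73446/2393

√942 = [30; 1, 2, 4, 20, 4, 2, 1, 60, …] (period length 8).
Convergents:
  p_0/q_0 = 30/1
  p_1/q_1 = 31/1
  p_2/q_2 = 92/3
  p_3/q_3 = 399/13
  p_4/q_4 = 8072/263
  p_5/q_5 = 32687/1065
  p_6/q_6 = 73446/2393
  p_7/q_7 = 106133/3458
q_6 = 2393 ≤ 3027 < 3458 = q_7, so the answer is 73446/2393.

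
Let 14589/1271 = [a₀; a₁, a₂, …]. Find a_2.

14589 = 11·1271 + 608   →  a_0 = 11
1271 = 2·608 + 55   →  a_1 = 2
608 = 11·55 + 3   →  a_2 = 11

11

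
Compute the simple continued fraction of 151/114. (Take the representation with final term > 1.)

[1; 3, 12, 3]

151 = 1·114 + 37
114 = 3·37 + 3
37 = 12·3 + 1
3 = 3·1 + 0  (stop)
So 151/114 = [1; 3, 12, 3].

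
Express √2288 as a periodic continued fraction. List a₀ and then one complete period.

a₀ = ⌊√2288⌋ = 47.
With m₀=0, d₀=1 and mₖ₊₁ = dₖaₖ − mₖ, dₖ₊₁ = (n − mₖ₊₁²)/dₖ, aₖ₊₁ = ⌊(a₀+mₖ₊₁)/dₖ₊₁⌋:
  k=1: m=47, d=79, a=1
  k=2: m=32, d=16, a=4
  k=3: m=32, d=79, a=1
  k=4: m=47, d=1, a=94
d=1 and a=2a₀=94 at k=4, so the next step gives (m, d) = (47, 79) again — its k=1 value — and the period has length 4.

[47; 1, 4, 1, 94]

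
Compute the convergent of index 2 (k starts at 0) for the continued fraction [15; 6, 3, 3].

288/19

Using pₖ = aₖpₖ₋₁ + pₖ₋₂, qₖ = aₖqₖ₋₁ + qₖ₋₂ (with p₋₁=1, p₋₂=0, q₋₁=0, q₋₂=1):
  k=0: a=15, p=15, q=1
  k=1: a=6, p=91, q=6
  k=2: a=3, p=288, q=19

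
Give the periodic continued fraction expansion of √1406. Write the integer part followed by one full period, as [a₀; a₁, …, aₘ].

[37; 2, 74]

a₀ = ⌊√1406⌋ = 37.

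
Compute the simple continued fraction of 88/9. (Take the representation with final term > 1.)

88 = 9·9 + 7
9 = 1·7 + 2
7 = 3·2 + 1
2 = 2·1 + 0  (stop)
So 88/9 = [9; 1, 3, 2].

[9; 1, 3, 2]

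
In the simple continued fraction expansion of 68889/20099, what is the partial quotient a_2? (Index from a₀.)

68889 = 3·20099 + 8592   →  a_0 = 3
20099 = 2·8592 + 2915   →  a_1 = 2
8592 = 2·2915 + 2762   →  a_2 = 2

2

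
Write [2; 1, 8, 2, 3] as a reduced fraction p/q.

191/66

Using pₖ = aₖpₖ₋₁ + pₖ₋₂ and qₖ = aₖqₖ₋₁ + qₖ₋₂:
  k=0: a=2, p=2, q=1
  k=1: a=1, p=3, q=1
  k=2: a=8, p=26, q=9
  k=3: a=2, p=55, q=19
  k=4: a=3, p=191, q=66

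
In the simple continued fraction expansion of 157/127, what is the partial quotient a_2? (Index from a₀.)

157 = 1·127 + 30   →  a_0 = 1
127 = 4·30 + 7   →  a_1 = 4
30 = 4·7 + 2   →  a_2 = 4

4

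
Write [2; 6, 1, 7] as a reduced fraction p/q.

Fold from the inside: start with 7/1.
  1 + 1/7 = 8/7
  6 + 7/8 = 55/8
  2 + 8/55 = 118/55

118/55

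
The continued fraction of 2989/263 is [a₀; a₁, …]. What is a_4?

1

2989 = 11·263 + 96   →  a_0 = 11
263 = 2·96 + 71   →  a_1 = 2
96 = 1·71 + 25   →  a_2 = 1
71 = 2·25 + 21   →  a_3 = 2
25 = 1·21 + 4   →  a_4 = 1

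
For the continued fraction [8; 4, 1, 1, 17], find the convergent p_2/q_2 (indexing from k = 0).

41/5

Using pₖ = aₖpₖ₋₁ + pₖ₋₂, qₖ = aₖqₖ₋₁ + qₖ₋₂ (with p₋₁=1, p₋₂=0, q₋₁=0, q₋₂=1):
  k=0: a=8, p=8, q=1
  k=1: a=4, p=33, q=4
  k=2: a=1, p=41, q=5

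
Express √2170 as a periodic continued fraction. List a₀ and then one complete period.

a₀ = ⌊√2170⌋ = 46.
With m₀=0, d₀=1 and mₖ₊₁ = dₖaₖ − mₖ, dₖ₊₁ = (n − mₖ₊₁²)/dₖ, aₖ₊₁ = ⌊(a₀+mₖ₊₁)/dₖ₊₁⌋:
  k=1: m=46, d=54, a=1
  k=2: m=8, d=39, a=1
  k=3: m=31, d=31, a=2
  k=4: m=31, d=39, a=1
  k=5: m=8, d=54, a=1
  k=6: m=46, d=1, a=92
d=1 and a=2a₀=92 at k=6, so the next step gives (m, d) = (46, 54) again — its k=1 value — and the period has length 6.

[46; 1, 1, 2, 1, 1, 92]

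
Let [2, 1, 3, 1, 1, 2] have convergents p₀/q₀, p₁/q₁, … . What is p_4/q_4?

Using pₖ = aₖpₖ₋₁ + pₖ₋₂, qₖ = aₖqₖ₋₁ + qₖ₋₂ (with p₋₁=1, p₋₂=0, q₋₁=0, q₋₂=1):
  k=0: a=2, p=2, q=1
  k=1: a=1, p=3, q=1
  k=2: a=3, p=11, q=4
  k=3: a=1, p=14, q=5
  k=4: a=1, p=25, q=9

25/9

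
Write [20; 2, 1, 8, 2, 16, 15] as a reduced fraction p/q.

Using pₖ = aₖpₖ₋₁ + pₖ₋₂ and qₖ = aₖqₖ₋₁ + qₖ₋₂:
  k=0: a=20, p=20, q=1
  k=1: a=2, p=41, q=2
  k=2: a=1, p=61, q=3
  k=3: a=8, p=529, q=26
  k=4: a=2, p=1119, q=55
  k=5: a=16, p=18433, q=906
  k=6: a=15, p=277614, q=13645

277614/13645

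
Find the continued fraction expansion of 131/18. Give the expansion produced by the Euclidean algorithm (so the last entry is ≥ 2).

131 = 7*18 + 5
18 = 3*5 + 3
5 = 1*3 + 2
3 = 1*2 + 1
2 = 2*1 + 0  (stop)
So 131/18 = [7; 3, 1, 1, 2].

[7; 3, 1, 1, 2]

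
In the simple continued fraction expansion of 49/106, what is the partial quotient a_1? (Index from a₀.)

49 = 0·106 + 49   →  a_0 = 0
106 = 2·49 + 8   →  a_1 = 2

2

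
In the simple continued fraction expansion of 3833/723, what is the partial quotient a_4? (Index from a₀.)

3

3833 = 5·723 + 218   →  a_0 = 5
723 = 3·218 + 69   →  a_1 = 3
218 = 3·69 + 11   →  a_2 = 3
69 = 6·11 + 3   →  a_3 = 6
11 = 3·3 + 2   →  a_4 = 3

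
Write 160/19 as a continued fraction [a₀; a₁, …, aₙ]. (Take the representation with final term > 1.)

[8; 2, 2, 1, 2]

160 = 8*19 + 8
19 = 2*8 + 3
8 = 2*3 + 2
3 = 1*2 + 1
2 = 2*1 + 0  (stop)
So 160/19 = [8; 2, 2, 1, 2].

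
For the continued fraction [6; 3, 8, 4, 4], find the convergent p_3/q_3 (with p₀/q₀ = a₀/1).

651/103

Using pₖ = aₖpₖ₋₁ + pₖ₋₂, qₖ = aₖqₖ₋₁ + qₖ₋₂ (with p₋₁=1, p₋₂=0, q₋₁=0, q₋₂=1):
  k=0: a=6, p=6, q=1
  k=1: a=3, p=19, q=3
  k=2: a=8, p=158, q=25
  k=3: a=4, p=651, q=103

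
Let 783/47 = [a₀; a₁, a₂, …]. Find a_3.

783 = 16·47 + 31   →  a_0 = 16
47 = 1·31 + 16   →  a_1 = 1
31 = 1·16 + 15   →  a_2 = 1
16 = 1·15 + 1   →  a_3 = 1

1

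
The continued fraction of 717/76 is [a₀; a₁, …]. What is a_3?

3

717 = 9·76 + 33   →  a_0 = 9
76 = 2·33 + 10   →  a_1 = 2
33 = 3·10 + 3   →  a_2 = 3
10 = 3·3 + 1   →  a_3 = 3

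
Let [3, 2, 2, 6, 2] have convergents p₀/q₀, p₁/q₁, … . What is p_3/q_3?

109/32

Using pₖ = aₖpₖ₋₁ + pₖ₋₂, qₖ = aₖqₖ₋₁ + qₖ₋₂ (with p₋₁=1, p₋₂=0, q₋₁=0, q₋₂=1):
  k=0: a=3, p=3, q=1
  k=1: a=2, p=7, q=2
  k=2: a=2, p=17, q=5
  k=3: a=6, p=109, q=32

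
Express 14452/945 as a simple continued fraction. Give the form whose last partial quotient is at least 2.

[15; 3, 2, 2, 3, 16]

14452 = 15*945 + 277
945 = 3*277 + 114
277 = 2*114 + 49
114 = 2*49 + 16
49 = 3*16 + 1
16 = 16*1 + 0  (stop)
So 14452/945 = [15; 3, 2, 2, 3, 16].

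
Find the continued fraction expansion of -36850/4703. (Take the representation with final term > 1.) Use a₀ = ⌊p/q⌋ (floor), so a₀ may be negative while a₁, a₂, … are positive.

-36850 = -8*4703 + 774
4703 = 6*774 + 59
774 = 13*59 + 7
59 = 8*7 + 3
7 = 2*3 + 1
3 = 3*1 + 0  (stop)
So -36850/4703 = [-8; 6, 13, 8, 2, 3].

[-8; 6, 13, 8, 2, 3]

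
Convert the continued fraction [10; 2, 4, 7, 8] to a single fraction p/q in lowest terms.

5526/529

Using pₖ = aₖpₖ₋₁ + pₖ₋₂ and qₖ = aₖqₖ₋₁ + qₖ₋₂:
  k=0: a=10, p=10, q=1
  k=1: a=2, p=21, q=2
  k=2: a=4, p=94, q=9
  k=3: a=7, p=679, q=65
  k=4: a=8, p=5526, q=529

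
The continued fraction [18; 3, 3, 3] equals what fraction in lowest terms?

604/33

Fold from the inside: start with 3/1.
  3 + 1/3 = 10/3
  3 + 3/10 = 33/10
  18 + 10/33 = 604/33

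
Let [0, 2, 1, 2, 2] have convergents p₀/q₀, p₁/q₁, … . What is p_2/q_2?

1/3

Using pₖ = aₖpₖ₋₁ + pₖ₋₂, qₖ = aₖqₖ₋₁ + qₖ₋₂ (with p₋₁=1, p₋₂=0, q₋₁=0, q₋₂=1):
  k=0: a=0, p=0, q=1
  k=1: a=2, p=1, q=2
  k=2: a=1, p=1, q=3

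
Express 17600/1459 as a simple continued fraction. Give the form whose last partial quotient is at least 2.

[12; 15, 1, 6, 13]

17600 = 12·1459 + 92
1459 = 15·92 + 79
92 = 1·79 + 13
79 = 6·13 + 1
13 = 13·1 + 0  (stop)
So 17600/1459 = [12; 15, 1, 6, 13].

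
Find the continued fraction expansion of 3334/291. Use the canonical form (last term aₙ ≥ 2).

3334 = 11·291 + 133
291 = 2·133 + 25
133 = 5·25 + 8
25 = 3·8 + 1
8 = 8·1 + 0  (stop)
So 3334/291 = [11; 2, 5, 3, 8].

[11; 2, 5, 3, 8]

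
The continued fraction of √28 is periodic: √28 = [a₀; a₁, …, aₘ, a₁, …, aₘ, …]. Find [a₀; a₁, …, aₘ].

a₀ = ⌊√28⌋ = 5.
With m₀=0, d₀=1 and mₖ₊₁ = dₖaₖ − mₖ, dₖ₊₁ = (n − mₖ₊₁²)/dₖ, aₖ₊₁ = ⌊(a₀+mₖ₊₁)/dₖ₊₁⌋:
  k=1: m=5, d=3, a=3
  k=2: m=4, d=4, a=2
  k=3: m=4, d=3, a=3
  k=4: m=5, d=1, a=10
d=1 and a=2a₀=10 at k=4, so the next step gives (m, d) = (5, 3) again — its k=1 value — and the period has length 4.

[5; 3, 2, 3, 10]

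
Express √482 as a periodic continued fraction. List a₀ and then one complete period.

[21; 1, 20, 1, 42]

a₀ = ⌊√482⌋ = 21.
With m₀=0, d₀=1 and mₖ₊₁ = dₖaₖ − mₖ, dₖ₊₁ = (n − mₖ₊₁²)/dₖ, aₖ₊₁ = ⌊(a₀+mₖ₊₁)/dₖ₊₁⌋:
  k=1: m=21, d=41, a=1
  k=2: m=20, d=2, a=20
  k=3: m=20, d=41, a=1
  k=4: m=21, d=1, a=42
d=1 and a=2a₀=42 at k=4, so the next step gives (m, d) = (21, 41) again — its k=1 value — and the period has length 4.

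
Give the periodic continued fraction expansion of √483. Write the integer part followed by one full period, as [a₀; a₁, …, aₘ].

a₀ = ⌊√483⌋ = 21.
With m₀=0, d₀=1 and mₖ₊₁ = dₖaₖ − mₖ, dₖ₊₁ = (n − mₖ₊₁²)/dₖ, aₖ₊₁ = ⌊(a₀+mₖ₊₁)/dₖ₊₁⌋:
  k=1: m=21, d=42, a=1
  k=2: m=21, d=1, a=42
d=1 and a=2a₀=42 at k=2, so the next step gives (m, d) = (21, 42) again — its k=1 value — and the period has length 2.

[21; 1, 42]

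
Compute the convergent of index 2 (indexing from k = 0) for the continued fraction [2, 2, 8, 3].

42/17

Using pₖ = aₖpₖ₋₁ + pₖ₋₂, qₖ = aₖqₖ₋₁ + qₖ₋₂ (with p₋₁=1, p₋₂=0, q₋₁=0, q₋₂=1):
  k=0: a=2, p=2, q=1
  k=1: a=2, p=5, q=2
  k=2: a=8, p=42, q=17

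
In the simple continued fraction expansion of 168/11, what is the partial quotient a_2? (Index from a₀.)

168 = 15·11 + 3   →  a_0 = 15
11 = 3·3 + 2   →  a_1 = 3
3 = 1·2 + 1   →  a_2 = 1

1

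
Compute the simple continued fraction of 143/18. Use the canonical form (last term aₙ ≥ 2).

[7; 1, 17]

143 = 7*18 + 17
18 = 1*17 + 1
17 = 17*1 + 0  (stop)
So 143/18 = [7; 1, 17].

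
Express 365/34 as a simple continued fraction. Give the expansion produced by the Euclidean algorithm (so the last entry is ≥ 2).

[10; 1, 2, 1, 3, 2]

365 = 10·34 + 25
34 = 1·25 + 9
25 = 2·9 + 7
9 = 1·7 + 2
7 = 3·2 + 1
2 = 2·1 + 0  (stop)
So 365/34 = [10; 1, 2, 1, 3, 2].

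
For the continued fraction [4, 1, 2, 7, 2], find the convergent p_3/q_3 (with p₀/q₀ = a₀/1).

Using pₖ = aₖpₖ₋₁ + pₖ₋₂, qₖ = aₖqₖ₋₁ + qₖ₋₂ (with p₋₁=1, p₋₂=0, q₋₁=0, q₋₂=1):
  k=0: a=4, p=4, q=1
  k=1: a=1, p=5, q=1
  k=2: a=2, p=14, q=3
  k=3: a=7, p=103, q=22

103/22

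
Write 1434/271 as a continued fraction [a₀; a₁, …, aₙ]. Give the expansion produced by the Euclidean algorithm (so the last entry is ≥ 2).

1434 = 5×271 + 79
271 = 3×79 + 34
79 = 2×34 + 11
34 = 3×11 + 1
11 = 11×1 + 0  (stop)
So 1434/271 = [5; 3, 2, 3, 11].

[5; 3, 2, 3, 11]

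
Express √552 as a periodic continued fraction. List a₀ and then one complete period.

a₀ = ⌊√552⌋ = 23.
With m₀=0, d₀=1 and mₖ₊₁ = dₖaₖ − mₖ, dₖ₊₁ = (n − mₖ₊₁²)/dₖ, aₖ₊₁ = ⌊(a₀+mₖ₊₁)/dₖ₊₁⌋:
  k=1: m=23, d=23, a=2
  k=2: m=23, d=1, a=46
d=1 and a=2a₀=46 at k=2, so the next step gives (m, d) = (23, 23) again — its k=1 value — and the period has length 2.

[23; 2, 46]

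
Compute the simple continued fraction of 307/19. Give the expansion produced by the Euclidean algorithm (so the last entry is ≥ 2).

[16; 6, 3]

307 = 16*19 + 3
19 = 6*3 + 1
3 = 3*1 + 0  (stop)
So 307/19 = [16; 6, 3].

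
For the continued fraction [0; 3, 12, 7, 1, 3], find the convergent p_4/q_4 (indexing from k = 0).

97/299

Using pₖ = aₖpₖ₋₁ + pₖ₋₂, qₖ = aₖqₖ₋₁ + qₖ₋₂ (with p₋₁=1, p₋₂=0, q₋₁=0, q₋₂=1):
  k=0: a=0, p=0, q=1
  k=1: a=3, p=1, q=3
  k=2: a=12, p=12, q=37
  k=3: a=7, p=85, q=262
  k=4: a=1, p=97, q=299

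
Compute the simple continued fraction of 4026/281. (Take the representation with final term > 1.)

4026 = 14*281 + 92
281 = 3*92 + 5
92 = 18*5 + 2
5 = 2*2 + 1
2 = 2*1 + 0  (stop)
So 4026/281 = [14; 3, 18, 2, 2].

[14; 3, 18, 2, 2]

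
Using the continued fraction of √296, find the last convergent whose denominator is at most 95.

√296 = [17; 4, 1, 7, 1, 4, 34, …] (period length 6).
Convergents:
  p_0/q_0 = 17/1
  p_1/q_1 = 69/4
  p_2/q_2 = 86/5
  p_3/q_3 = 671/39
  p_4/q_4 = 757/44
  p_5/q_5 = 3699/215
q_4 = 44 ≤ 95 < 215 = q_5, so the answer is 757/44.

757/44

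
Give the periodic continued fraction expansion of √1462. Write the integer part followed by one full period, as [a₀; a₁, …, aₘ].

a₀ = ⌊√1462⌋ = 38.
With m₀=0, d₀=1 and mₖ₊₁ = dₖaₖ − mₖ, dₖ₊₁ = (n − mₖ₊₁²)/dₖ, aₖ₊₁ = ⌊(a₀+mₖ₊₁)/dₖ₊₁⌋:
  k=1: m=38, d=18, a=4
  k=2: m=34, d=17, a=4
  k=3: m=34, d=18, a=4
  k=4: m=38, d=1, a=76
d=1 and a=2a₀=76 at k=4, so the next step gives (m, d) = (38, 18) again — its k=1 value — and the period has length 4.

[38; 4, 4, 4, 76]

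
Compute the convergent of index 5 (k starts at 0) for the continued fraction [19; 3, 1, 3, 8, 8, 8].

19401/1007

Using pₖ = aₖpₖ₋₁ + pₖ₋₂, qₖ = aₖqₖ₋₁ + qₖ₋₂ (with p₋₁=1, p₋₂=0, q₋₁=0, q₋₂=1):
  k=0: a=19, p=19, q=1
  k=1: a=3, p=58, q=3
  k=2: a=1, p=77, q=4
  k=3: a=3, p=289, q=15
  k=4: a=8, p=2389, q=124
  k=5: a=8, p=19401, q=1007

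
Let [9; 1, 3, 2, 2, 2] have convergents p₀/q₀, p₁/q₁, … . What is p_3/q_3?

Using pₖ = aₖpₖ₋₁ + pₖ₋₂, qₖ = aₖqₖ₋₁ + qₖ₋₂ (with p₋₁=1, p₋₂=0, q₋₁=0, q₋₂=1):
  k=0: a=9, p=9, q=1
  k=1: a=1, p=10, q=1
  k=2: a=3, p=39, q=4
  k=3: a=2, p=88, q=9

88/9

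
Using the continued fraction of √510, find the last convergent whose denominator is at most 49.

271/12

√510 = [22; 1, 1, 2, 1, 1, 44, …] (period length 6).
Convergents:
  p_0/q_0 = 22/1
  p_1/q_1 = 23/1
  p_2/q_2 = 45/2
  p_3/q_3 = 113/5
  p_4/q_4 = 158/7
  p_5/q_5 = 271/12
  p_6/q_6 = 12082/535
q_5 = 12 ≤ 49 < 535 = q_6, so the answer is 271/12.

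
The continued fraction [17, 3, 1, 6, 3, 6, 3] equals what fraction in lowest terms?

29271/1696

Fold from the inside: start with 3/1.
  6 + 1/3 = 19/3
  3 + 3/19 = 60/19
  6 + 19/60 = 379/60
  1 + 60/379 = 439/379
  3 + 379/439 = 1696/439
  17 + 439/1696 = 29271/1696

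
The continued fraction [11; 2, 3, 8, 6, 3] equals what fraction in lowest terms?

12837/1123

Using pₖ = aₖpₖ₋₁ + pₖ₋₂ and qₖ = aₖqₖ₋₁ + qₖ₋₂:
  k=0: a=11, p=11, q=1
  k=1: a=2, p=23, q=2
  k=2: a=3, p=80, q=7
  k=3: a=8, p=663, q=58
  k=4: a=6, p=4058, q=355
  k=5: a=3, p=12837, q=1123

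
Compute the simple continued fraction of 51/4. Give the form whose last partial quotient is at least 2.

[12; 1, 3]

51 = 12×4 + 3
4 = 1×3 + 1
3 = 3×1 + 0  (stop)
So 51/4 = [12; 1, 3].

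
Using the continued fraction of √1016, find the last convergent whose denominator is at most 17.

√1016 = [31; 1, 6, 1, 62, …] (period length 4).
Convergents:
  p_0/q_0 = 31/1
  p_1/q_1 = 32/1
  p_2/q_2 = 223/7
  p_3/q_3 = 255/8
  p_4/q_4 = 16033/503
q_3 = 8 ≤ 17 < 503 = q_4, so the answer is 255/8.

255/8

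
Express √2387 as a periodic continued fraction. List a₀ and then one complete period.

a₀ = ⌊√2387⌋ = 48.
With m₀=0, d₀=1 and mₖ₊₁ = dₖaₖ − mₖ, dₖ₊₁ = (n − mₖ₊₁²)/dₖ, aₖ₊₁ = ⌊(a₀+mₖ₊₁)/dₖ₊₁⌋:
  k=1: m=48, d=83, a=1
  k=2: m=35, d=14, a=5
  k=3: m=35, d=83, a=1
  k=4: m=48, d=1, a=96
d=1 and a=2a₀=96 at k=4, so the next step gives (m, d) = (48, 83) again — its k=1 value — and the period has length 4.

[48; 1, 5, 1, 96]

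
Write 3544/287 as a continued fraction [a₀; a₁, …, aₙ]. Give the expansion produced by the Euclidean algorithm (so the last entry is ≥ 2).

[12; 2, 1, 6, 1, 2, 4]

3544 = 12*287 + 100
287 = 2*100 + 87
100 = 1*87 + 13
87 = 6*13 + 9
13 = 1*9 + 4
9 = 2*4 + 1
4 = 4*1 + 0  (stop)
So 3544/287 = [12; 2, 1, 6, 1, 2, 4].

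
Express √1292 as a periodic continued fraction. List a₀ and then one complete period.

a₀ = ⌊√1292⌋ = 35.
With m₀=0, d₀=1 and mₖ₊₁ = dₖaₖ − mₖ, dₖ₊₁ = (n − mₖ₊₁²)/dₖ, aₖ₊₁ = ⌊(a₀+mₖ₊₁)/dₖ₊₁⌋:
  k=1: m=35, d=67, a=1
  k=2: m=32, d=4, a=16
  k=3: m=32, d=67, a=1
  k=4: m=35, d=1, a=70
d=1 and a=2a₀=70 at k=4, so the next step gives (m, d) = (35, 67) again — its k=1 value — and the period has length 4.

[35; 1, 16, 1, 70]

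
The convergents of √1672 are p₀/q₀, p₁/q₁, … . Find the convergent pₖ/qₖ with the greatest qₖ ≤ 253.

3721/91

√1672 = [40; 1, 8, 10, 8, 1, 80, …] (period length 6).
Convergents:
  p_0/q_0 = 40/1
  p_1/q_1 = 41/1
  p_2/q_2 = 368/9
  p_3/q_3 = 3721/91
  p_4/q_4 = 30136/737
q_3 = 91 ≤ 253 < 737 = q_4, so the answer is 3721/91.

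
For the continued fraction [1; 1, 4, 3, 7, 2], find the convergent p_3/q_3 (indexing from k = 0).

Using pₖ = aₖpₖ₋₁ + pₖ₋₂, qₖ = aₖqₖ₋₁ + qₖ₋₂ (with p₋₁=1, p₋₂=0, q₋₁=0, q₋₂=1):
  k=0: a=1, p=1, q=1
  k=1: a=1, p=2, q=1
  k=2: a=4, p=9, q=5
  k=3: a=3, p=29, q=16

29/16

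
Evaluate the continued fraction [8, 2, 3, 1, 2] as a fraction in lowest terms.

211/25

Using pₖ = aₖpₖ₋₁ + pₖ₋₂ and qₖ = aₖqₖ₋₁ + qₖ₋₂:
  k=0: a=8, p=8, q=1
  k=1: a=2, p=17, q=2
  k=2: a=3, p=59, q=7
  k=3: a=1, p=76, q=9
  k=4: a=2, p=211, q=25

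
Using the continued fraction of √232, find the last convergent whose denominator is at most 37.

198/13

√232 = [15; 4, 3, 7, 3, 4, 30, …] (period length 6).
Convergents:
  p_0/q_0 = 15/1
  p_1/q_1 = 61/4
  p_2/q_2 = 198/13
  p_3/q_3 = 1447/95
q_2 = 13 ≤ 37 < 95 = q_3, so the answer is 198/13.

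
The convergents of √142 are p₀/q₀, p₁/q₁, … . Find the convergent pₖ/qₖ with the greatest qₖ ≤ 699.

√142 = [11; 1, 10, 1, 22, …] (period length 4).
Convergents:
  p_0/q_0 = 11/1
  p_1/q_1 = 12/1
  p_2/q_2 = 131/11
  p_3/q_3 = 143/12
  p_4/q_4 = 3277/275
  p_5/q_5 = 3420/287
  p_6/q_6 = 37477/3145
q_5 = 287 ≤ 699 < 3145 = q_6, so the answer is 3420/287.

3420/287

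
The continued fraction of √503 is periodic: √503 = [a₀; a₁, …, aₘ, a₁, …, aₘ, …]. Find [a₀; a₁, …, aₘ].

a₀ = ⌊√503⌋ = 22.
With m₀=0, d₀=1 and mₖ₊₁ = dₖaₖ − mₖ, dₖ₊₁ = (n − mₖ₊₁²)/dₖ, aₖ₊₁ = ⌊(a₀+mₖ₊₁)/dₖ₊₁⌋:
  k=1: m=22, d=19, a=2
  k=2: m=16, d=13, a=2
  k=3: m=10, d=31, a=1
  k=4: m=21, d=2, a=21
  k=5: m=21, d=31, a=1
  k=6: m=10, d=13, a=2
  k=7: m=16, d=19, a=2
  k=8: m=22, d=1, a=44
d=1 and a=2a₀=44 at k=8, so the next step gives (m, d) = (22, 19) again — its k=1 value — and the period has length 8.

[22; 2, 2, 1, 21, 1, 2, 2, 44]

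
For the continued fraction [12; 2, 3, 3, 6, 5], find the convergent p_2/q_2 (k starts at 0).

Using pₖ = aₖpₖ₋₁ + pₖ₋₂, qₖ = aₖqₖ₋₁ + qₖ₋₂ (with p₋₁=1, p₋₂=0, q₋₁=0, q₋₂=1):
  k=0: a=12, p=12, q=1
  k=1: a=2, p=25, q=2
  k=2: a=3, p=87, q=7

87/7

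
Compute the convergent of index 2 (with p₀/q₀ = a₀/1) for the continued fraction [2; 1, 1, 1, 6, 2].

5/2

Using pₖ = aₖpₖ₋₁ + pₖ₋₂, qₖ = aₖqₖ₋₁ + qₖ₋₂ (with p₋₁=1, p₋₂=0, q₋₁=0, q₋₂=1):
  k=0: a=2, p=2, q=1
  k=1: a=1, p=3, q=1
  k=2: a=1, p=5, q=2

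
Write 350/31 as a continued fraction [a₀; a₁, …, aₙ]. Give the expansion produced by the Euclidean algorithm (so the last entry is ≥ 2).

350 = 11×31 + 9
31 = 3×9 + 4
9 = 2×4 + 1
4 = 4×1 + 0  (stop)
So 350/31 = [11; 3, 2, 4].

[11; 3, 2, 4]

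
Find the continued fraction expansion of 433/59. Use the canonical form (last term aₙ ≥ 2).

433 = 7*59 + 20
59 = 2*20 + 19
20 = 1*19 + 1
19 = 19*1 + 0  (stop)
So 433/59 = [7; 2, 1, 19].

[7; 2, 1, 19]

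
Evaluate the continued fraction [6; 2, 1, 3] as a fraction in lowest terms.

Using pₖ = aₖpₖ₋₁ + pₖ₋₂ and qₖ = aₖqₖ₋₁ + qₖ₋₂:
  k=0: a=6, p=6, q=1
  k=1: a=2, p=13, q=2
  k=2: a=1, p=19, q=3
  k=3: a=3, p=70, q=11

70/11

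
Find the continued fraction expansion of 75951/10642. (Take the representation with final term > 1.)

75951 = 7×10642 + 1457
10642 = 7×1457 + 443
1457 = 3×443 + 128
443 = 3×128 + 59
128 = 2×59 + 10
59 = 5×10 + 9
10 = 1×9 + 1
9 = 9×1 + 0  (stop)
So 75951/10642 = [7; 7, 3, 3, 2, 5, 1, 9].

[7; 7, 3, 3, 2, 5, 1, 9]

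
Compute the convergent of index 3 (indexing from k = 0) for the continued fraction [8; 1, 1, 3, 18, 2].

Using pₖ = aₖpₖ₋₁ + pₖ₋₂, qₖ = aₖqₖ₋₁ + qₖ₋₂ (with p₋₁=1, p₋₂=0, q₋₁=0, q₋₂=1):
  k=0: a=8, p=8, q=1
  k=1: a=1, p=9, q=1
  k=2: a=1, p=17, q=2
  k=3: a=3, p=60, q=7

60/7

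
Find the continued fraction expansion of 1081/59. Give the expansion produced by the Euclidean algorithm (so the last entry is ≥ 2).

1081 = 18*59 + 19
59 = 3*19 + 2
19 = 9*2 + 1
2 = 2*1 + 0  (stop)
So 1081/59 = [18; 3, 9, 2].

[18; 3, 9, 2]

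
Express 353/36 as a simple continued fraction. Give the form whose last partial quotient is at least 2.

353 = 9×36 + 29
36 = 1×29 + 7
29 = 4×7 + 1
7 = 7×1 + 0  (stop)
So 353/36 = [9; 1, 4, 7].

[9; 1, 4, 7]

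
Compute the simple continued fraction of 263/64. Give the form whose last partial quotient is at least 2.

263 = 4×64 + 7
64 = 9×7 + 1
7 = 7×1 + 0  (stop)
So 263/64 = [4; 9, 7].

[4; 9, 7]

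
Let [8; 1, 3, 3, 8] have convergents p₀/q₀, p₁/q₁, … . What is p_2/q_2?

35/4

Using pₖ = aₖpₖ₋₁ + pₖ₋₂, qₖ = aₖqₖ₋₁ + qₖ₋₂ (with p₋₁=1, p₋₂=0, q₋₁=0, q₋₂=1):
  k=0: a=8, p=8, q=1
  k=1: a=1, p=9, q=1
  k=2: a=3, p=35, q=4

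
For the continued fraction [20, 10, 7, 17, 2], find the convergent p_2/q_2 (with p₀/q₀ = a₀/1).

1427/71

Using pₖ = aₖpₖ₋₁ + pₖ₋₂, qₖ = aₖqₖ₋₁ + qₖ₋₂ (with p₋₁=1, p₋₂=0, q₋₁=0, q₋₂=1):
  k=0: a=20, p=20, q=1
  k=1: a=10, p=201, q=10
  k=2: a=7, p=1427, q=71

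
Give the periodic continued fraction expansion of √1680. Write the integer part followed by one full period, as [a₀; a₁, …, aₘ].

[40; 1, 80]

a₀ = ⌊√1680⌋ = 40.
With m₀=0, d₀=1 and mₖ₊₁ = dₖaₖ − mₖ, dₖ₊₁ = (n − mₖ₊₁²)/dₖ, aₖ₊₁ = ⌊(a₀+mₖ₊₁)/dₖ₊₁⌋:
  k=1: m=40, d=80, a=1
  k=2: m=40, d=1, a=80
d=1 and a=2a₀=80 at k=2, so the next step gives (m, d) = (40, 80) again — its k=1 value — and the period has length 2.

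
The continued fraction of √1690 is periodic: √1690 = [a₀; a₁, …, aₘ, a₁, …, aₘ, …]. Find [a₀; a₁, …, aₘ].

a₀ = ⌊√1690⌋ = 41.

[41; 9, 8, 9, 82]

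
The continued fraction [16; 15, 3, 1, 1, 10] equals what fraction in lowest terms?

Fold from the inside: start with 10/1.
  1 + 1/10 = 11/10
  1 + 10/11 = 21/11
  3 + 11/21 = 74/21
  15 + 21/74 = 1131/74
  16 + 74/1131 = 18170/1131

18170/1131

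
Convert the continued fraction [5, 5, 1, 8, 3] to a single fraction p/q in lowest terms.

853/165

Using pₖ = aₖpₖ₋₁ + pₖ₋₂ and qₖ = aₖqₖ₋₁ + qₖ₋₂:
  k=0: a=5, p=5, q=1
  k=1: a=5, p=26, q=5
  k=2: a=1, p=31, q=6
  k=3: a=8, p=274, q=53
  k=4: a=3, p=853, q=165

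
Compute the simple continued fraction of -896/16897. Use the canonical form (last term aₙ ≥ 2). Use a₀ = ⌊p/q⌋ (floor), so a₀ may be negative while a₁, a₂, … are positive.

[-1; 1, 17, 1, 6, 18, 7]

-896 = -1*16897 + 16001
16897 = 1*16001 + 896
16001 = 17*896 + 769
896 = 1*769 + 127
769 = 6*127 + 7
127 = 18*7 + 1
7 = 7*1 + 0  (stop)
So -896/16897 = [-1; 1, 17, 1, 6, 18, 7].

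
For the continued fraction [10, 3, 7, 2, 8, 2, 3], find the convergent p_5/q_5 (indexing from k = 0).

Using pₖ = aₖpₖ₋₁ + pₖ₋₂, qₖ = aₖqₖ₋₁ + qₖ₋₂ (with p₋₁=1, p₋₂=0, q₋₁=0, q₋₂=1):
  k=0: a=10, p=10, q=1
  k=1: a=3, p=31, q=3
  k=2: a=7, p=227, q=22
  k=3: a=2, p=485, q=47
  k=4: a=8, p=4107, q=398
  k=5: a=2, p=8699, q=843

8699/843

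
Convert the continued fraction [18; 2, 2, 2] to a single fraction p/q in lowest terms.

221/12

Fold from the inside: start with 2/1.
  2 + 1/2 = 5/2
  2 + 2/5 = 12/5
  18 + 5/12 = 221/12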